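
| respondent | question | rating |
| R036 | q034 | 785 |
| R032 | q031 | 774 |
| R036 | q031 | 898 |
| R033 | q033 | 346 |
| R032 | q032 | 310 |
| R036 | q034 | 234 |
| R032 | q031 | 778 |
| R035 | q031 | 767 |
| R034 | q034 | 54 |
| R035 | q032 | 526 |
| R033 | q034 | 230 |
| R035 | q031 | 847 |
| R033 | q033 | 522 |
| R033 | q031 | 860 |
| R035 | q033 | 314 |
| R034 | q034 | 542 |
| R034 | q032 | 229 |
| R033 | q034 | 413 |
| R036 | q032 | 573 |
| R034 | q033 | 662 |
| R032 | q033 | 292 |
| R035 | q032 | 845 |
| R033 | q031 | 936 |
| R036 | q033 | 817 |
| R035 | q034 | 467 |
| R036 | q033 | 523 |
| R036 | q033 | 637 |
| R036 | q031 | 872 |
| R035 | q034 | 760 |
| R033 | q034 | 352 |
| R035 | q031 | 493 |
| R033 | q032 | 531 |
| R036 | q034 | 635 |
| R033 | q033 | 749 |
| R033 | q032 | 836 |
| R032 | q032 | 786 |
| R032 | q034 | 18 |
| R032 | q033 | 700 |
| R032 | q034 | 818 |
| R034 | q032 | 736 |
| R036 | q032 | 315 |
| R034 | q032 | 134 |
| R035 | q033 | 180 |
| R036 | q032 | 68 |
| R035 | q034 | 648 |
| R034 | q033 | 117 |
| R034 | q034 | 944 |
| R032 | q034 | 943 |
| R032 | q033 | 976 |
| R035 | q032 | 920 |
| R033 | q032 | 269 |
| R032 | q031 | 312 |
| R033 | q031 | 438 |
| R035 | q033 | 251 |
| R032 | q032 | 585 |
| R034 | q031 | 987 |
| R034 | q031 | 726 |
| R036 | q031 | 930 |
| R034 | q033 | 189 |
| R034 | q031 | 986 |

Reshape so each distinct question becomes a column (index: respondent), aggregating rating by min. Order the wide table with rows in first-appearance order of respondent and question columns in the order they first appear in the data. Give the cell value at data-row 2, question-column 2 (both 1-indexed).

312

With rows in first-appearance order of respondent, row 2 is respondent=R032. question columns in first-appearance order: q034, q031, q033, q032; column 2 is q031.
Long rows with respondent=R032, question=q031: min(774, 778, 312) = 312.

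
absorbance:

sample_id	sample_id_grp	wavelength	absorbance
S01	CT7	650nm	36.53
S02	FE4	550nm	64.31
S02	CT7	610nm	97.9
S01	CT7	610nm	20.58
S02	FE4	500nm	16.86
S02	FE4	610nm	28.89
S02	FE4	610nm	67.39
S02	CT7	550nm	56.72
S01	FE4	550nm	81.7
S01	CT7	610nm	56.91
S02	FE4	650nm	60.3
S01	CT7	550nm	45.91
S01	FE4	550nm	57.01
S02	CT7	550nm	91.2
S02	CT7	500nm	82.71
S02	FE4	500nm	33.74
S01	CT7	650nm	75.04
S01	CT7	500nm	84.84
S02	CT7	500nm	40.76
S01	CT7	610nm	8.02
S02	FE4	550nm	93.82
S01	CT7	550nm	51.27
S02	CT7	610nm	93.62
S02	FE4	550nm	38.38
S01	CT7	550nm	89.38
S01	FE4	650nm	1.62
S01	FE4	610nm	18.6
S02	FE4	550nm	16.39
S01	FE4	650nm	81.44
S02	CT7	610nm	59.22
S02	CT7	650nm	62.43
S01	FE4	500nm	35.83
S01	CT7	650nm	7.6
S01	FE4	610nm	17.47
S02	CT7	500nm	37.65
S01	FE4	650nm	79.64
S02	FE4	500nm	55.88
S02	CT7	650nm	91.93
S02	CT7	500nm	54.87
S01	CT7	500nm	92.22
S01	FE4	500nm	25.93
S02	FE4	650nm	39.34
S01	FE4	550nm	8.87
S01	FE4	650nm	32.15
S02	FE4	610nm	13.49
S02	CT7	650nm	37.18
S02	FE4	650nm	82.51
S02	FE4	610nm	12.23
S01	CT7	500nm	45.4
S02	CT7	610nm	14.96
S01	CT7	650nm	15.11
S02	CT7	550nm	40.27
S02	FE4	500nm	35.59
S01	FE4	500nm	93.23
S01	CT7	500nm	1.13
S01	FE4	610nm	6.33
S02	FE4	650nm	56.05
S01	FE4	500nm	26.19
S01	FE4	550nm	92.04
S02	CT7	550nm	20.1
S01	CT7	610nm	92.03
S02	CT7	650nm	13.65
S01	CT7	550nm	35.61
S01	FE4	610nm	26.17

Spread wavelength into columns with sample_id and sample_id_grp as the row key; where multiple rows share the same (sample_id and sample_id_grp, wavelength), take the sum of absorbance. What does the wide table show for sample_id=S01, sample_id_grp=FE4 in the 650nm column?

194.85

Rows with sample_id=S01, sample_id_grp=FE4 and wavelength=650nm: absorbance values are 1.62, 81.44, 79.64, 32.15.
1.62 + 81.44 + 79.64 + 32.15 = 194.85.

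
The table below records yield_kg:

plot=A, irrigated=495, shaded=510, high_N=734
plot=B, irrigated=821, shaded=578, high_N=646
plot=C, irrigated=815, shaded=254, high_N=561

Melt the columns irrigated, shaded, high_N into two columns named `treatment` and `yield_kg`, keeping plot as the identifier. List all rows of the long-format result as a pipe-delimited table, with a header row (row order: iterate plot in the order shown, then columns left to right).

Each (plot, column) pair becomes one row: 3 × 3 = 9 rows.
For example, (A, irrigated) → yield_kg=495.

| plot | treatment | yield_kg |
| A | irrigated | 495 |
| A | shaded | 510 |
| A | high_N | 734 |
| B | irrigated | 821 |
| B | shaded | 578 |
| B | high_N | 646 |
| C | irrigated | 815 |
| C | shaded | 254 |
| C | high_N | 561 |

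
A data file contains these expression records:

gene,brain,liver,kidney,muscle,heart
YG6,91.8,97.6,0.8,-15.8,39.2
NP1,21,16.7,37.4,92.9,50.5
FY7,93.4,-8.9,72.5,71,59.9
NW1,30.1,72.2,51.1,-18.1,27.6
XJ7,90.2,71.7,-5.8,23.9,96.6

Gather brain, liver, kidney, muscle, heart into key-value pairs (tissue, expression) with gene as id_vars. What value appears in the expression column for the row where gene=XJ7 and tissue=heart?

96.6

Unpivoting turns each (gene, wide-column) pair into one long row.
The wide cell at row XJ7, column heart holds 96.6, so the long row (XJ7, heart) has expression=96.6.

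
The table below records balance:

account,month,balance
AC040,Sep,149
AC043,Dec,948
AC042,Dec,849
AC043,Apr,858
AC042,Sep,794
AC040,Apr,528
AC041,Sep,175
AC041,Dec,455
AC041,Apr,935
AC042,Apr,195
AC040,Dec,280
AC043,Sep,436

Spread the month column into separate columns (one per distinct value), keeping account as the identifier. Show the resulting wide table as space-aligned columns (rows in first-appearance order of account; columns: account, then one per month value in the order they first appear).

account  Sep  Dec  Apr
AC040    149  280  528
AC043    436  948  858
AC042    794  849  195
AC041    175  455  935

Columns: account plus the 3 distinct month values (Sep, Dec, Apr).
For example, row AC040 column Sep takes balance=149 from the long row (AC040, Sep).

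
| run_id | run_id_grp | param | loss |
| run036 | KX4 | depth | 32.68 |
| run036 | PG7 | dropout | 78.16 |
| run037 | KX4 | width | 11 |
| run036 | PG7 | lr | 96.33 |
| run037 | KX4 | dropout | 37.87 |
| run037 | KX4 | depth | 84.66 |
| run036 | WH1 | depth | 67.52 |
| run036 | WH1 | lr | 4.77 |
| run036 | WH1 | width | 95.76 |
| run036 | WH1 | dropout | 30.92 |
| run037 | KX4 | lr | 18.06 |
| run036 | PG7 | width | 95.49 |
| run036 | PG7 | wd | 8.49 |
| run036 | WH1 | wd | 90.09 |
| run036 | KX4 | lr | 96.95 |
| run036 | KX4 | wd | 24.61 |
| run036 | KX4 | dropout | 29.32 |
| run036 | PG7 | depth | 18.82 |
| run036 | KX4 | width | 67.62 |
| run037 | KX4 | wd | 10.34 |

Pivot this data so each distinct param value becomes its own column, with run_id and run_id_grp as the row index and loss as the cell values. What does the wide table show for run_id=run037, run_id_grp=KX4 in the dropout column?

Wide layout: rows indexed by run_id and run_id_grp, columns are the 5 distinct param values (depth, dropout, width, lr, wd).
Cell (run_id=run037, run_id_grp=KX4, param=dropout) draws from the long row where run_id=run037, run_id_grp=KX4 and param=dropout, which has loss=37.87.

37.87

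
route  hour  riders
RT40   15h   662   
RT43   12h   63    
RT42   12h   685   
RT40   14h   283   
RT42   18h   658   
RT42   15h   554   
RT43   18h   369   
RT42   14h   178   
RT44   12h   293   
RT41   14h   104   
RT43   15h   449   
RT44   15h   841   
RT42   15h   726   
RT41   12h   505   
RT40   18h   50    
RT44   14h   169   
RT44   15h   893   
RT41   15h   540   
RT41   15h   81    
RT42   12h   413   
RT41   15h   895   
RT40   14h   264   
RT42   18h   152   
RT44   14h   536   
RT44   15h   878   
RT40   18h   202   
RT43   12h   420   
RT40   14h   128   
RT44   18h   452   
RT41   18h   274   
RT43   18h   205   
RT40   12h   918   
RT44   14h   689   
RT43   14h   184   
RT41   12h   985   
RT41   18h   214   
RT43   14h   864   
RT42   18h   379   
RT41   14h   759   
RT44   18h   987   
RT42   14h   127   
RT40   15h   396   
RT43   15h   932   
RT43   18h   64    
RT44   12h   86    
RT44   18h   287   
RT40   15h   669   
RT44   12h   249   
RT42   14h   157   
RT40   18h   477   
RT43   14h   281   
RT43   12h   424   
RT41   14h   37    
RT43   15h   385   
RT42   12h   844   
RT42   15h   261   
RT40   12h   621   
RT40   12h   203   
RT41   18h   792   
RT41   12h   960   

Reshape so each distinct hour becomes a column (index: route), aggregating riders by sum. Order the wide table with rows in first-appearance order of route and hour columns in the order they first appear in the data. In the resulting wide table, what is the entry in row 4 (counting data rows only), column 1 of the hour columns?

2612

With rows in first-appearance order of route, row 4 is route=RT44. hour columns in first-appearance order: 15h, 12h, 14h, 18h; column 1 is 15h.
Long rows with route=RT44, hour=15h: 841 + 893 + 878 = 2612.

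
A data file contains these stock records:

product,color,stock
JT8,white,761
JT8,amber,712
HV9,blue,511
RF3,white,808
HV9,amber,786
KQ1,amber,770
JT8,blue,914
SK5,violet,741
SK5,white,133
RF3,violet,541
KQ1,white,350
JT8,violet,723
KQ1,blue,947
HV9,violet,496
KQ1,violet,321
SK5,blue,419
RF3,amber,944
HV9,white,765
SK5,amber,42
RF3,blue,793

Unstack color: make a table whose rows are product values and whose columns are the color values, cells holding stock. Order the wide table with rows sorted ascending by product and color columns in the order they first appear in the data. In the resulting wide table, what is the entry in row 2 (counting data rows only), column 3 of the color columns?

914

With rows sorted ascending by product, row 2 is product=JT8. color columns in first-appearance order: white, amber, blue, violet; column 3 is blue.
Long rows with product=JT8, color=blue: stock = 914.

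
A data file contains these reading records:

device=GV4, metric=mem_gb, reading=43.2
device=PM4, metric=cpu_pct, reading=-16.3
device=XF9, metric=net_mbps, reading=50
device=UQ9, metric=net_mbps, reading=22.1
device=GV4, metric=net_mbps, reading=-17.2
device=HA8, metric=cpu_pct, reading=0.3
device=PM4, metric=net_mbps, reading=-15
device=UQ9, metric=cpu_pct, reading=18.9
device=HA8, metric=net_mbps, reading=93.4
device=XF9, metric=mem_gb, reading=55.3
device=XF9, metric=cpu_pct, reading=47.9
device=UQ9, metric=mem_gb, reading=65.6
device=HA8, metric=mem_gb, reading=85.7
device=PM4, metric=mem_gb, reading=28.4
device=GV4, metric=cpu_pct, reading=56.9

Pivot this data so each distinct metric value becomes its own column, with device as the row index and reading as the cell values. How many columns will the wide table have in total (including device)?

4

1 column for device plus 3 distinct metric values → 4 columns.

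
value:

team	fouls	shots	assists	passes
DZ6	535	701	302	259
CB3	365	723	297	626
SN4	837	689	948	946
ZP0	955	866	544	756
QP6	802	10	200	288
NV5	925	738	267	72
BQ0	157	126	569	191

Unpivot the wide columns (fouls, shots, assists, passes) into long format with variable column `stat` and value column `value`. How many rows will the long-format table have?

7 team values × 4 melted columns = 28 rows.

28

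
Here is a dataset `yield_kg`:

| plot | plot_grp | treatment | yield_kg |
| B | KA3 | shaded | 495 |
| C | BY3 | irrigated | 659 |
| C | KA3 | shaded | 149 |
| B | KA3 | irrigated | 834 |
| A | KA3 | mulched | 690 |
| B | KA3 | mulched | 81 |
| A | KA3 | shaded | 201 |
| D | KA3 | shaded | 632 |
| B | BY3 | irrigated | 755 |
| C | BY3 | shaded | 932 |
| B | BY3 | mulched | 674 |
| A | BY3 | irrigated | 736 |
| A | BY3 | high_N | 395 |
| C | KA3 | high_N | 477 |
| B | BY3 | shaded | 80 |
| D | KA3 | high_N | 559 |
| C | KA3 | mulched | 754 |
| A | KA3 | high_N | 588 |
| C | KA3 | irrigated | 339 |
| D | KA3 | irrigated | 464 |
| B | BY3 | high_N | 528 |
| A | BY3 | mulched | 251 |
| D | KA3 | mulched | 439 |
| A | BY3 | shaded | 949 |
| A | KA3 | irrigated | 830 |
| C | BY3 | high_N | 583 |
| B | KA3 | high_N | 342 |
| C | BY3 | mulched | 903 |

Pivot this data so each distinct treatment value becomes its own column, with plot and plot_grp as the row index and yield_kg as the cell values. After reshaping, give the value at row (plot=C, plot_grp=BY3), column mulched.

903

Wide layout: rows indexed by plot and plot_grp, columns are the 4 distinct treatment values (shaded, irrigated, mulched, high_N).
Cell (plot=C, plot_grp=BY3, treatment=mulched) draws from the long row where plot=C, plot_grp=BY3 and treatment=mulched, which has yield_kg=903.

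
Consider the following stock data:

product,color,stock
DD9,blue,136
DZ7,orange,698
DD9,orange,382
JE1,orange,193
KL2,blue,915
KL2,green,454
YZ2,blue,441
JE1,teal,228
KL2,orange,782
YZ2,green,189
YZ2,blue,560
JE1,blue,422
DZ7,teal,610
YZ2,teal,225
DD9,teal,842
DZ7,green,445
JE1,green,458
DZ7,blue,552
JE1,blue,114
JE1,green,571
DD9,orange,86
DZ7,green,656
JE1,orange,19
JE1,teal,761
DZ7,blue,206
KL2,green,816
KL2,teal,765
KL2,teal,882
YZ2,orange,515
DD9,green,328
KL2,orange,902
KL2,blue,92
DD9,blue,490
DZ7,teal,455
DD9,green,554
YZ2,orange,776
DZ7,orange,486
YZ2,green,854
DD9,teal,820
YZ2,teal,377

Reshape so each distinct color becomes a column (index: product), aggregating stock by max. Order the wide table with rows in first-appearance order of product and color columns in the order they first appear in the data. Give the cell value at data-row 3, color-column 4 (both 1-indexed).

761

With rows in first-appearance order of product, row 3 is product=JE1. color columns in first-appearance order: blue, orange, green, teal; column 4 is teal.
Long rows with product=JE1, color=teal: max(228, 761) = 761.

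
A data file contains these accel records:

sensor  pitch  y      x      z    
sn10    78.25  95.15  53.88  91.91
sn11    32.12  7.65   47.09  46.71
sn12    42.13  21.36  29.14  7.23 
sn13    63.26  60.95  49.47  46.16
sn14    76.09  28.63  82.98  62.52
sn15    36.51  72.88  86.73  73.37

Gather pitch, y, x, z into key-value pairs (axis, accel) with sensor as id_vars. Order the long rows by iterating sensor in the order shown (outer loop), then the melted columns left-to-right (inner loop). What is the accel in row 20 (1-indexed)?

62.52

24 rows total (6 × 4). Row 20: index ⌊(20-1)/4⌋ = 4 into sensor → sn14; (20-1) mod 4 = 3 into the melted columns → z.
So row 20 is (sn14, z, 62.52); accel = 62.52.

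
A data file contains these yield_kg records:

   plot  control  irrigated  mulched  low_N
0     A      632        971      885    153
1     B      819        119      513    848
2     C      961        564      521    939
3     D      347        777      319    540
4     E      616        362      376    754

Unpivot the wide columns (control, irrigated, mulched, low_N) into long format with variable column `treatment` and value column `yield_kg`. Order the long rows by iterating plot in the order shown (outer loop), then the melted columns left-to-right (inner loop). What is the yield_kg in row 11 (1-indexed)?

521

20 rows total (5 × 4). Row 11: index ⌊(11-1)/4⌋ = 2 into plot → C; (11-1) mod 4 = 2 into the melted columns → mulched.
So row 11 is (C, mulched, 521); yield_kg = 521.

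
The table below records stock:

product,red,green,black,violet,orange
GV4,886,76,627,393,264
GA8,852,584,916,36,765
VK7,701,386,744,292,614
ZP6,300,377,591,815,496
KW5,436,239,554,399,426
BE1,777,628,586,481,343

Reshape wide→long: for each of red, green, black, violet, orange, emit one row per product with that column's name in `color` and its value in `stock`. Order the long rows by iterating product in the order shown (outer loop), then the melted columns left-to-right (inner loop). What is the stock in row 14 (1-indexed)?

292

30 rows total (6 × 5). Row 14: index ⌊(14-1)/5⌋ = 2 into product → VK7; (14-1) mod 5 = 3 into the melted columns → violet.
So row 14 is (VK7, violet, 292); stock = 292.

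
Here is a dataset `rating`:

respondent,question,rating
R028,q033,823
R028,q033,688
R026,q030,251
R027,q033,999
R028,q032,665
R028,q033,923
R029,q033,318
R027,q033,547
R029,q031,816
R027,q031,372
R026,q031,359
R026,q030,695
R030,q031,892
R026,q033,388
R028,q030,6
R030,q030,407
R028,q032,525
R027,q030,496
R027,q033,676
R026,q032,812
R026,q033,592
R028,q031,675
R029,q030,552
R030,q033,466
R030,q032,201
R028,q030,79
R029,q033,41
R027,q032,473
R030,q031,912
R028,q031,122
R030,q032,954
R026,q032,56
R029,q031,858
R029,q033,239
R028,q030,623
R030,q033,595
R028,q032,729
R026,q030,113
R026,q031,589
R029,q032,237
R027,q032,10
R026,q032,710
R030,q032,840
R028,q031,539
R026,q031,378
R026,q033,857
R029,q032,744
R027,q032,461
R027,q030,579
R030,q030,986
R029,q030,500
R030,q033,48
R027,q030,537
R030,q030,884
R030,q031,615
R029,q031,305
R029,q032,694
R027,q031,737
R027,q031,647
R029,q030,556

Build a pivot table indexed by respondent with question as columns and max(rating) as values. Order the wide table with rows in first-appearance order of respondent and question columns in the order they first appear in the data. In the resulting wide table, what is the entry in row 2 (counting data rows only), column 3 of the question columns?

With rows in first-appearance order of respondent, row 2 is respondent=R026. question columns in first-appearance order: q033, q030, q032, q031; column 3 is q032.
Long rows with respondent=R026, question=q032: max(812, 56, 710) = 812.

812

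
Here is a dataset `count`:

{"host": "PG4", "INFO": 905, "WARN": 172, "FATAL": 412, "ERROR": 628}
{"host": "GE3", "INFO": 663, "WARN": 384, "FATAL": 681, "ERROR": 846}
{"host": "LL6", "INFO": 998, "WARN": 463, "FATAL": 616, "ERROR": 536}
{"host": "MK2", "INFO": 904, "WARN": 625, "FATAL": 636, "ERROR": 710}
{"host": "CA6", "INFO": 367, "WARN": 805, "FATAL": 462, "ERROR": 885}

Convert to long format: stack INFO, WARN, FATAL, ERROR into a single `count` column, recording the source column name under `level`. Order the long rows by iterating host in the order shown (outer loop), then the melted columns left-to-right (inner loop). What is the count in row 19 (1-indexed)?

462

20 rows total (5 × 4). Row 19: index ⌊(19-1)/4⌋ = 4 into host → CA6; (19-1) mod 4 = 2 into the melted columns → FATAL.
So row 19 is (CA6, FATAL, 462); count = 462.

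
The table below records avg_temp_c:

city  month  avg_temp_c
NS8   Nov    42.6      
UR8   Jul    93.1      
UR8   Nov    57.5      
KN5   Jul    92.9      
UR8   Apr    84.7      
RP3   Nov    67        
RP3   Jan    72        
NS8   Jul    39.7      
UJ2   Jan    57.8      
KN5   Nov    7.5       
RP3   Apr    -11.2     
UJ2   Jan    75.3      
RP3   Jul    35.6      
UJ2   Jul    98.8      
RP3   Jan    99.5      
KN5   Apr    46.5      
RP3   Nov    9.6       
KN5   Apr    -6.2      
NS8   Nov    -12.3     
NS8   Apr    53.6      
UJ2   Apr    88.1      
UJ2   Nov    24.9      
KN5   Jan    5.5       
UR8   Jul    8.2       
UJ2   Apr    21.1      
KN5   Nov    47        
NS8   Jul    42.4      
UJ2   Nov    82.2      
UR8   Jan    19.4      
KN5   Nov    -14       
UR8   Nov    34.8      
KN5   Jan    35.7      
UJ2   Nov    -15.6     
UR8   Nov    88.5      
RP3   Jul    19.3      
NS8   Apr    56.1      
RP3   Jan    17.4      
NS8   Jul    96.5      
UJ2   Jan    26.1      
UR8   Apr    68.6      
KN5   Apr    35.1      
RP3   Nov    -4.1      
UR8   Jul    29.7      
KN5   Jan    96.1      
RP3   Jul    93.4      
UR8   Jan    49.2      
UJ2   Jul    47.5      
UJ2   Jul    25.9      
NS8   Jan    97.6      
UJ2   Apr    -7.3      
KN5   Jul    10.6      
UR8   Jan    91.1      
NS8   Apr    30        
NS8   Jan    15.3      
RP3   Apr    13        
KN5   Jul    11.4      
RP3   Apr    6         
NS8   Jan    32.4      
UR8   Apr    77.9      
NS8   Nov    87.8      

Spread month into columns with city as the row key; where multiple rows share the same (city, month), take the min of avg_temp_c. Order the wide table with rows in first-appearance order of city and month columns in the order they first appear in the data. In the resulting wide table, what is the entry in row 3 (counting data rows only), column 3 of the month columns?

With rows in first-appearance order of city, row 3 is city=KN5. month columns in first-appearance order: Nov, Jul, Apr, Jan; column 3 is Apr.
Long rows with city=KN5, month=Apr: min(46.5, -6.2, 35.1) = -6.2.

-6.2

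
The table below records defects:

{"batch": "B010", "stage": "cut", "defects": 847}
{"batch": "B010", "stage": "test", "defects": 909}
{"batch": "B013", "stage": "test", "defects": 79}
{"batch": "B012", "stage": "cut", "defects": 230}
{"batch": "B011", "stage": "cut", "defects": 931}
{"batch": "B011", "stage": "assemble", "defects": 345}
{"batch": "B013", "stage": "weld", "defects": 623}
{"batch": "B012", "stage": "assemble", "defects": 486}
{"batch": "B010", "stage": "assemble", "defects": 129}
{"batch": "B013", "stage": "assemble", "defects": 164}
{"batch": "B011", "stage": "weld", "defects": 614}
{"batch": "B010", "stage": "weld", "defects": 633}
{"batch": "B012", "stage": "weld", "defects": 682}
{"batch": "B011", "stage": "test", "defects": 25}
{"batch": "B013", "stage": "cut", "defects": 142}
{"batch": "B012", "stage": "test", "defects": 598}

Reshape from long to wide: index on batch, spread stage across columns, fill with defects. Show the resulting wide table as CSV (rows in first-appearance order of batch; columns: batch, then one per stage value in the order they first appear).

Columns: batch plus the 4 distinct stage values (cut, test, assemble, weld).
For example, row B010 column cut takes defects=847 from the long row (B010, cut).

batch,cut,test,assemble,weld
B010,847,909,129,633
B013,142,79,164,623
B012,230,598,486,682
B011,931,25,345,614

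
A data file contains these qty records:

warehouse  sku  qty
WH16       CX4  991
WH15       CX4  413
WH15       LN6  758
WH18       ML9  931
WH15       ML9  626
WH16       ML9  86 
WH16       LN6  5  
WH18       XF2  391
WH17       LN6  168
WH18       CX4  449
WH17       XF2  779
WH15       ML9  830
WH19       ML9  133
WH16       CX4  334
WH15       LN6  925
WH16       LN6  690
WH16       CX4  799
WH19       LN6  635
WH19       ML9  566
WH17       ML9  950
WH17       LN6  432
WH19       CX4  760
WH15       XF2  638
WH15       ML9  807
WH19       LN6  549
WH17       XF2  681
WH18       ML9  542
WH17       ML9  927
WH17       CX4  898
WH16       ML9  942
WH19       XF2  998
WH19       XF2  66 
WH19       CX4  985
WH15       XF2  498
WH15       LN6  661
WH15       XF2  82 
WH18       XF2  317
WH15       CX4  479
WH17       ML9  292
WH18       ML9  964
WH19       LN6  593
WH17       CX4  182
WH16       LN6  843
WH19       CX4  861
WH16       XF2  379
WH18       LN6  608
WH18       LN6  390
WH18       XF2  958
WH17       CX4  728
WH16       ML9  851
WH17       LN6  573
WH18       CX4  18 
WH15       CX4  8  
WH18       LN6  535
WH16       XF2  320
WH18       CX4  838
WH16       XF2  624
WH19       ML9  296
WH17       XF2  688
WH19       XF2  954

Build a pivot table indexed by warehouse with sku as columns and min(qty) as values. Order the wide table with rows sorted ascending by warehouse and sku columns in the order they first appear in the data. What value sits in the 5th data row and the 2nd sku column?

With rows sorted ascending by warehouse, row 5 is warehouse=WH19. sku columns in first-appearance order: CX4, LN6, ML9, XF2; column 2 is LN6.
Long rows with warehouse=WH19, sku=LN6: min(635, 549, 593) = 549.

549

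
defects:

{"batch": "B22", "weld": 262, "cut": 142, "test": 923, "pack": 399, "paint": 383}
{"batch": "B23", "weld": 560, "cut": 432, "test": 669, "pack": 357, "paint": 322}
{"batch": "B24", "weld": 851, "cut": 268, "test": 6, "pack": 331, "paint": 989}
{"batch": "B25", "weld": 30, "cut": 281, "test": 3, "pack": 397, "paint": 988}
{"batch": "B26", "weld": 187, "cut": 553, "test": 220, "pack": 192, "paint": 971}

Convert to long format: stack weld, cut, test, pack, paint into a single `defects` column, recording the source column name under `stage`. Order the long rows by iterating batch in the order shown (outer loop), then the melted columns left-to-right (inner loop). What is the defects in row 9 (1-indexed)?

25 rows total (5 × 5). Row 9: index ⌊(9-1)/5⌋ = 1 into batch → B23; (9-1) mod 5 = 3 into the melted columns → pack.
So row 9 is (B23, pack, 357); defects = 357.

357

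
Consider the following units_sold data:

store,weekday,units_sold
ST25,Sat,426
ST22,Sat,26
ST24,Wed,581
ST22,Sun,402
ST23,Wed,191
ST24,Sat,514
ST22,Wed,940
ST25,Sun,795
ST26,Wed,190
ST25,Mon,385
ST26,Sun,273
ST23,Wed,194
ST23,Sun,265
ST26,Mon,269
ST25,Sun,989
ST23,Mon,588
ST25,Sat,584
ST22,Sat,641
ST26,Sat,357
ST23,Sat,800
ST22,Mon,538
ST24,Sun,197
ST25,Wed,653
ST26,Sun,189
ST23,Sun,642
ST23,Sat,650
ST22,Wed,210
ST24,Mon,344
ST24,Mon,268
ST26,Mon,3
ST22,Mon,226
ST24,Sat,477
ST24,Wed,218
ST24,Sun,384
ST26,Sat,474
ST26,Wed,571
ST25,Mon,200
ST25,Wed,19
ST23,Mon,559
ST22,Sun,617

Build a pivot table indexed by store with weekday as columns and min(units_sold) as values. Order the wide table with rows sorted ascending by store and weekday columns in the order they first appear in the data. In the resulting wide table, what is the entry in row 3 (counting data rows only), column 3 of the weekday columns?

With rows sorted ascending by store, row 3 is store=ST24. weekday columns in first-appearance order: Sat, Wed, Sun, Mon; column 3 is Sun.
Long rows with store=ST24, weekday=Sun: min(197, 384) = 197.

197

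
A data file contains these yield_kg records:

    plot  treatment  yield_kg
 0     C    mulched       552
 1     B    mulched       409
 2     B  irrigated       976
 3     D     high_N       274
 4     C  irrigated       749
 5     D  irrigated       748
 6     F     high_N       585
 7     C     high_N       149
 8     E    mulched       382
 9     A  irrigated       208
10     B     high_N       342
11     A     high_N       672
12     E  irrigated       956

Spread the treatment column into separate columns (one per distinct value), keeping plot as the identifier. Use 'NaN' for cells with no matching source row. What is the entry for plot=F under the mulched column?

NaN

No long-format row has plot=F and treatment=mulched, so the cell is NaN.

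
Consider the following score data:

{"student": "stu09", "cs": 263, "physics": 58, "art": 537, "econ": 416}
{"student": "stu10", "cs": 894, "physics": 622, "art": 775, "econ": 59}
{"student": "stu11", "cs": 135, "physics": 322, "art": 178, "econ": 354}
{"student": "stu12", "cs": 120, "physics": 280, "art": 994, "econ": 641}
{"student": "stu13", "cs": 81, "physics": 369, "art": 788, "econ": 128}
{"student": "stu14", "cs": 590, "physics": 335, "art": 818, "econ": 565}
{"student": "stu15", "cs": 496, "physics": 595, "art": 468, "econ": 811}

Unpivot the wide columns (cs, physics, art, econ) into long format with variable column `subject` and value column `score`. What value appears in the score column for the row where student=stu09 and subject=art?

537

Unpivoting turns each (student, wide-column) pair into one long row.
The wide cell at row stu09, column art holds 537, so the long row (stu09, art) has score=537.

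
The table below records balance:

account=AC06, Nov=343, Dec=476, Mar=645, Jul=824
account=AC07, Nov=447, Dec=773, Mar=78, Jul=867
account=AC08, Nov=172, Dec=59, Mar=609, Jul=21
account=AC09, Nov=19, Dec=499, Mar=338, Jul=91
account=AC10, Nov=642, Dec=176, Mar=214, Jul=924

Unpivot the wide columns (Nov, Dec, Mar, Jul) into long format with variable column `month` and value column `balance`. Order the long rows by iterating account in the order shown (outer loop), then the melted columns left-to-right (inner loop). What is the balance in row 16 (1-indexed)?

91

20 rows total (5 × 4). Row 16: index ⌊(16-1)/4⌋ = 3 into account → AC09; (16-1) mod 4 = 3 into the melted columns → Jul.
So row 16 is (AC09, Jul, 91); balance = 91.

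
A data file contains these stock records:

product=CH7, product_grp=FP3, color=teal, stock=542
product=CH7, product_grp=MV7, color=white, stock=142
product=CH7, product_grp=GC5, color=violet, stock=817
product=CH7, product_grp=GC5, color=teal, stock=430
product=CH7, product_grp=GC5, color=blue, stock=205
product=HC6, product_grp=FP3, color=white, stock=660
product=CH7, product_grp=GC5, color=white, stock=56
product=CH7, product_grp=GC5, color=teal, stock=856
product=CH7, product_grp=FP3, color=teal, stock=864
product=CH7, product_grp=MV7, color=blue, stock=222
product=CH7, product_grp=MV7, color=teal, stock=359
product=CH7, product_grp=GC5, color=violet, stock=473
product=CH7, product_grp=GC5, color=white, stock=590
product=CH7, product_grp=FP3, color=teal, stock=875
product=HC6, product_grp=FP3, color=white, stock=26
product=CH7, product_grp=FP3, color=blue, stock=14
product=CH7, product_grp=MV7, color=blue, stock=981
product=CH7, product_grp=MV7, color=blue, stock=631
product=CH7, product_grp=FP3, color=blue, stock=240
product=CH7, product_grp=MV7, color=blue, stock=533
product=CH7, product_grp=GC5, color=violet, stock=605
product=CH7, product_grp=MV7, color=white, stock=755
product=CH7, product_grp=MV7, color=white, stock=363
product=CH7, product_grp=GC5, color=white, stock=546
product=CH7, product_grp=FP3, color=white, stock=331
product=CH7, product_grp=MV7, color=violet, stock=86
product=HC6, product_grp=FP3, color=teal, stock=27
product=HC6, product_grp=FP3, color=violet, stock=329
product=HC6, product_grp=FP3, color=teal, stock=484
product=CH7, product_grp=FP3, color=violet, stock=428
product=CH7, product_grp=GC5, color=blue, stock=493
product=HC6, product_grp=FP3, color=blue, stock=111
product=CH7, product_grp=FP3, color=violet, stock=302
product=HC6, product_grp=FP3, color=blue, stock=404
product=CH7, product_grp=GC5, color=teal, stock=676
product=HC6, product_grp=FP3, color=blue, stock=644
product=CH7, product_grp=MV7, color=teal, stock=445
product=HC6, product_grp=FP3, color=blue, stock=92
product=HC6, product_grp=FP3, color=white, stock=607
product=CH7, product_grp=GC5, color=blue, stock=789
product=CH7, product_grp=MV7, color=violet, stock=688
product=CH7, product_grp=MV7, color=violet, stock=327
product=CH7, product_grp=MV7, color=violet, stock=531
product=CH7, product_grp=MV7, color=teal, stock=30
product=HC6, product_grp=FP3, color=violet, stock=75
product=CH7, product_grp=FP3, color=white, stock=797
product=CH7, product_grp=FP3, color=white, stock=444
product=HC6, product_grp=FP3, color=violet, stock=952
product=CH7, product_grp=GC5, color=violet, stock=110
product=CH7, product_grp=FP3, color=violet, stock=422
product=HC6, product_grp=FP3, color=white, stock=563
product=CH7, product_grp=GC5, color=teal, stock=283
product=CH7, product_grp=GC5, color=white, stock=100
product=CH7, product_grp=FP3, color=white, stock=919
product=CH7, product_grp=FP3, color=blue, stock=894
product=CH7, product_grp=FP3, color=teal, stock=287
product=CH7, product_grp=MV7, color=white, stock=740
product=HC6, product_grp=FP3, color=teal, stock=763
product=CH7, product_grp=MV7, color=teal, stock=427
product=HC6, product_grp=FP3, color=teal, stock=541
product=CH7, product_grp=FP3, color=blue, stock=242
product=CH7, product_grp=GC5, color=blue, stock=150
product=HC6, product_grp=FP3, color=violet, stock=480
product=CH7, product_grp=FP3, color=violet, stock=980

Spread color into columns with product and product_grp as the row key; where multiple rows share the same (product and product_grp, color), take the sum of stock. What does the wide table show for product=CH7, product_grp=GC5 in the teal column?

Rows with product=CH7, product_grp=GC5 and color=teal: stock values are 430, 856, 676, 283.
430 + 856 + 676 + 283 = 2245.

2245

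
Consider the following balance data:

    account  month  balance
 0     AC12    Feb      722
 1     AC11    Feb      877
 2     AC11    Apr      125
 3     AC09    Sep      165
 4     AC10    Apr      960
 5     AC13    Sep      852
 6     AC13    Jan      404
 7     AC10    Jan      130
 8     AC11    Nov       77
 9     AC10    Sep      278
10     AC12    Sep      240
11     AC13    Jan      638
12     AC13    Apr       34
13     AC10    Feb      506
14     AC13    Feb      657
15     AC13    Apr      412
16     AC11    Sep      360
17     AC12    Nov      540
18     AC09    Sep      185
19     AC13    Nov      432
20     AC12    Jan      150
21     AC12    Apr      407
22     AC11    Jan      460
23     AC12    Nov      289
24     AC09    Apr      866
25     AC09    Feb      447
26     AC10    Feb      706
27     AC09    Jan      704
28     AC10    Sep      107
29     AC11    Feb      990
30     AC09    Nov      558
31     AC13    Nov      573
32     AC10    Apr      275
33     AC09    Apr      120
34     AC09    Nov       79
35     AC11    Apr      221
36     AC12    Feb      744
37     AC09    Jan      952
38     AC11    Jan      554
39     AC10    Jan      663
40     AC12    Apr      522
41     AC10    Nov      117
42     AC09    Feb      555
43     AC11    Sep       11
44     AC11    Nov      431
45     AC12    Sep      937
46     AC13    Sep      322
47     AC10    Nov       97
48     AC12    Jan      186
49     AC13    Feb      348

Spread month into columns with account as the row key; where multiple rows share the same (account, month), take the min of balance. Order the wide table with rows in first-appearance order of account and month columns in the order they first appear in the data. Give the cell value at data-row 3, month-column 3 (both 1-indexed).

165

With rows in first-appearance order of account, row 3 is account=AC09. month columns in first-appearance order: Feb, Apr, Sep, Jan, Nov; column 3 is Sep.
Long rows with account=AC09, month=Sep: min(165, 185) = 165.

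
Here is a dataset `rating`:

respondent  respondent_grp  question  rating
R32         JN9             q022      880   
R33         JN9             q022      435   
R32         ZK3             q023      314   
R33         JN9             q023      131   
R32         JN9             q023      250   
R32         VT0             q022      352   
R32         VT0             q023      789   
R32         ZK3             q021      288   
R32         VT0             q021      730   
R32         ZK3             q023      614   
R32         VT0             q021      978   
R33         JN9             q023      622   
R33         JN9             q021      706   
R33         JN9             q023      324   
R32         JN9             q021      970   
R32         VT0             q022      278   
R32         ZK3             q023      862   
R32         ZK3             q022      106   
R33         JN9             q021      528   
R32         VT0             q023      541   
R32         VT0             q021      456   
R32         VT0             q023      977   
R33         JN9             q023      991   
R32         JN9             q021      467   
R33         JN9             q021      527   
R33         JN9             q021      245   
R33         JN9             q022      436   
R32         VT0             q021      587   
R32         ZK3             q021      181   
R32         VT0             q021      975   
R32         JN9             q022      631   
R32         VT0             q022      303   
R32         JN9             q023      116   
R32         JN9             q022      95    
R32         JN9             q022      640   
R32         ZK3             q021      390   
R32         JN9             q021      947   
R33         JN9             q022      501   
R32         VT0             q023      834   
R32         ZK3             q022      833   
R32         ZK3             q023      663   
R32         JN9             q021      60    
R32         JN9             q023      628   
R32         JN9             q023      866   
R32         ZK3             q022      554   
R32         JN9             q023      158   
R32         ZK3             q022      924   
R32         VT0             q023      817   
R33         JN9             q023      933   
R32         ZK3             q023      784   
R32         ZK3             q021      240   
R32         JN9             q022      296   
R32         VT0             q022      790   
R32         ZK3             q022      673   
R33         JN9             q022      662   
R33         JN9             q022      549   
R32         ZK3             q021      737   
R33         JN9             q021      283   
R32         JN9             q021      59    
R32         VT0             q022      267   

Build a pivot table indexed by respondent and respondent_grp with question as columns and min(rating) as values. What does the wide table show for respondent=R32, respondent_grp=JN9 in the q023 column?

116

Rows with respondent=R32, respondent_grp=JN9 and question=q023: rating values are 250, 116, 628, 866, 158.
min(250, 116, 628, 866, 158) = 116.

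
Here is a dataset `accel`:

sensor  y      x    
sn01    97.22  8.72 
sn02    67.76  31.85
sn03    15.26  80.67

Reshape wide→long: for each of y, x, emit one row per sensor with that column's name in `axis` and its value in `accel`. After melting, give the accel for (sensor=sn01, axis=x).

Unpivoting turns each (sensor, wide-column) pair into one long row.
The wide cell at row sn01, column x holds 8.72, so the long row (sn01, x) has accel=8.72.

8.72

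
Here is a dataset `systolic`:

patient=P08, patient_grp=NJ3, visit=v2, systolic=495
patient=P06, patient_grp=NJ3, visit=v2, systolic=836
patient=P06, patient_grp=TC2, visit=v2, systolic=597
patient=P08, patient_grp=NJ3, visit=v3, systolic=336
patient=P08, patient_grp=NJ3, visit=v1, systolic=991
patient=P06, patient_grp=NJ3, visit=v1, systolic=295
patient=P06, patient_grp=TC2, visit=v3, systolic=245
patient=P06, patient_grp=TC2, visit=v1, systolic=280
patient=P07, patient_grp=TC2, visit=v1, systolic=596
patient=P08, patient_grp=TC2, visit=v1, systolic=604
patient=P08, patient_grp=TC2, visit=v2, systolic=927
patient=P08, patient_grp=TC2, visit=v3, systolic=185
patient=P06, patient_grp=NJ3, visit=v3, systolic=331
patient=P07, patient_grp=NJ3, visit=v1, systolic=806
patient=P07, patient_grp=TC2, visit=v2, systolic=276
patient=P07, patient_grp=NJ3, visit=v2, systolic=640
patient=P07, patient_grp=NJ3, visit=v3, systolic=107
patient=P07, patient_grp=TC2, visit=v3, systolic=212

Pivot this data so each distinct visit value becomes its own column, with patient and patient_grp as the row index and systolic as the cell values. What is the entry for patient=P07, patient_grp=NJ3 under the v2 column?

Wide layout: rows indexed by patient and patient_grp, columns are the 3 distinct visit values (v2, v3, v1).
Cell (patient=P07, patient_grp=NJ3, visit=v2) draws from the long row where patient=P07, patient_grp=NJ3 and visit=v2, which has systolic=640.

640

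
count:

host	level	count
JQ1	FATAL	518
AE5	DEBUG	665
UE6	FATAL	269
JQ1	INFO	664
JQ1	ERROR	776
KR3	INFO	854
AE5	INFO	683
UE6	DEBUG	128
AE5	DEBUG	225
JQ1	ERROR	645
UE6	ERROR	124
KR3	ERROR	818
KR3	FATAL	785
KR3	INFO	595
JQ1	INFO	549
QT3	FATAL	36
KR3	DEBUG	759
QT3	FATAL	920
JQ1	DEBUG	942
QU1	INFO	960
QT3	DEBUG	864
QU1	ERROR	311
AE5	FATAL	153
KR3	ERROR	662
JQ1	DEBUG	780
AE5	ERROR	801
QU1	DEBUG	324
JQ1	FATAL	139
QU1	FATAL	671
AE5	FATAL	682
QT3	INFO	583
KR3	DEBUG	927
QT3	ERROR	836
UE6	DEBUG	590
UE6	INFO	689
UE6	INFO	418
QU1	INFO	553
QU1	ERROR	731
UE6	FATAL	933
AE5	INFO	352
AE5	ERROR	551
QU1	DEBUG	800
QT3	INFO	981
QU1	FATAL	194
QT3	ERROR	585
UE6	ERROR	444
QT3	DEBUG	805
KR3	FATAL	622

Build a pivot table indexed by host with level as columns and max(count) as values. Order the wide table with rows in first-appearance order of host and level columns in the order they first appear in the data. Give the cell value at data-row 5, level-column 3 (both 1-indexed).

981

With rows in first-appearance order of host, row 5 is host=QT3. level columns in first-appearance order: FATAL, DEBUG, INFO, ERROR; column 3 is INFO.
Long rows with host=QT3, level=INFO: max(583, 981) = 981.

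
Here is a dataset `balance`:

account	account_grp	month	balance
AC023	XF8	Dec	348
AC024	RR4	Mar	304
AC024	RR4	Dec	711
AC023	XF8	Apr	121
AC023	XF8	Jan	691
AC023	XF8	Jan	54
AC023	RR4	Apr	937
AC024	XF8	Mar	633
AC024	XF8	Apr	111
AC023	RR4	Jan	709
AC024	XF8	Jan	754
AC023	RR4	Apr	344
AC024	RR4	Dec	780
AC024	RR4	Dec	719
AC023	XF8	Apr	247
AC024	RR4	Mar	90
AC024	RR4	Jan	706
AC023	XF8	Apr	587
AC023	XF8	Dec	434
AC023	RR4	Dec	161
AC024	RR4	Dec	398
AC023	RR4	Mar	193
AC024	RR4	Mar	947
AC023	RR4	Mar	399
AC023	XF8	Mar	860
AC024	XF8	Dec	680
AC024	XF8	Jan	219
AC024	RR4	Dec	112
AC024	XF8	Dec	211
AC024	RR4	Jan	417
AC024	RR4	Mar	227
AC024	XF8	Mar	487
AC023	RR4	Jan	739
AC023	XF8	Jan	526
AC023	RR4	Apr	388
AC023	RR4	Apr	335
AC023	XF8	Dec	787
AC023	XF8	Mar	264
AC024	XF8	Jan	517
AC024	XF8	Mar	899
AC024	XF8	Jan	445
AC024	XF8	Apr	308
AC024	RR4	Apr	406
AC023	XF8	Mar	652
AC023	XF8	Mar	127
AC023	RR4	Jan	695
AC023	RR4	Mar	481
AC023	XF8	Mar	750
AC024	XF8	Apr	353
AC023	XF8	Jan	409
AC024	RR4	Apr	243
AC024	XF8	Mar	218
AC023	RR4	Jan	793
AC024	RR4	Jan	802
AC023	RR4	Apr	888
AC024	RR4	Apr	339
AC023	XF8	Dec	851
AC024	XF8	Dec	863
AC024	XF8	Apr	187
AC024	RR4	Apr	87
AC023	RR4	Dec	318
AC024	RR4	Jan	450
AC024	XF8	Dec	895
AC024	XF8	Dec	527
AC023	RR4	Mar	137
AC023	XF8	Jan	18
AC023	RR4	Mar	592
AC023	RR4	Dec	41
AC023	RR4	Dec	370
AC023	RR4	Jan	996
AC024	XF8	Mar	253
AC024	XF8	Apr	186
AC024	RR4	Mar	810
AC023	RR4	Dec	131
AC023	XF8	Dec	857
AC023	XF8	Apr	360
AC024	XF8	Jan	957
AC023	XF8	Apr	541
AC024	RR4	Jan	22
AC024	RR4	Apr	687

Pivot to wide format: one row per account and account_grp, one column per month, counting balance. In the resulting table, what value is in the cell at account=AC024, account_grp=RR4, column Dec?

Rows with account=AC024, account_grp=RR4 and month=Dec: balance values are 711, 780, 719, 398, 112.
5 rows match — count = 5.

5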